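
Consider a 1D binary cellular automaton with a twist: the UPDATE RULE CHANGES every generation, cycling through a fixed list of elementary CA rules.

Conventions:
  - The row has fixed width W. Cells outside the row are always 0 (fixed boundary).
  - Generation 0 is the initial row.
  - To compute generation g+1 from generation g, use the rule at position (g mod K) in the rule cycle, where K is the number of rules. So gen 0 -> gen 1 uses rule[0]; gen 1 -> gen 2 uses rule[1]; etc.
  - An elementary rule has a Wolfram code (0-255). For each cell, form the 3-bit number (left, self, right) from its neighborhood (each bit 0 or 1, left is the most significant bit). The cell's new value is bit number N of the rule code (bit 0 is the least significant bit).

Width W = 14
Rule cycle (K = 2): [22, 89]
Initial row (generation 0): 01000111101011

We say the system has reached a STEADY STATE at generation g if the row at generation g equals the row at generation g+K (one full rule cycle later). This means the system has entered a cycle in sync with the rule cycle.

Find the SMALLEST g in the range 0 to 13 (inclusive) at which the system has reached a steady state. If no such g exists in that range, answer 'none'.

Answer: 6

Derivation:
Gen 0: 01000111101011
Gen 1 (rule 22): 11101000001000
Gen 2 (rule 89): 10100111100111
Gen 3 (rule 22): 10111000011000
Gen 4 (rule 89): 00101111011111
Gen 5 (rule 22): 01100000000000
Gen 6 (rule 89): 01111111111111
Gen 7 (rule 22): 10000000000000
Gen 8 (rule 89): 01111111111111
Gen 9 (rule 22): 10000000000000
Gen 10 (rule 89): 01111111111111
Gen 11 (rule 22): 10000000000000
Gen 12 (rule 89): 01111111111111
Gen 13 (rule 22): 10000000000000
Gen 14 (rule 89): 01111111111111
Gen 15 (rule 22): 10000000000000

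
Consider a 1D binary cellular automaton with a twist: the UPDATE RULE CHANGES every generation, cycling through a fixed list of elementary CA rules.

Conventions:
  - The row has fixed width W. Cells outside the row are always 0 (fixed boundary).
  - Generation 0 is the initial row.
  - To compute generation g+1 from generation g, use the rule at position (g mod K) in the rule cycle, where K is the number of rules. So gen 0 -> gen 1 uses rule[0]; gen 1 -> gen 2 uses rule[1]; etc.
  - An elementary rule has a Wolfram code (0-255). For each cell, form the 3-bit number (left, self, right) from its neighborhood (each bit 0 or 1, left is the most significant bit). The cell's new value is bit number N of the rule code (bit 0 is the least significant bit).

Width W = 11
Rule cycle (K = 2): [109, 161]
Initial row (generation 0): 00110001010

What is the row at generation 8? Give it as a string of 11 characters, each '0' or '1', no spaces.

Answer: 00111111010

Derivation:
Gen 0: 00110001010
Gen 1 (rule 109): 10110101110
Gen 2 (rule 161): 01001010100
Gen 3 (rule 109): 01001111101
Gen 4 (rule 161): 00000111010
Gen 5 (rule 109): 11110101110
Gen 6 (rule 161): 01101010100
Gen 7 (rule 109): 01111111101
Gen 8 (rule 161): 00111111010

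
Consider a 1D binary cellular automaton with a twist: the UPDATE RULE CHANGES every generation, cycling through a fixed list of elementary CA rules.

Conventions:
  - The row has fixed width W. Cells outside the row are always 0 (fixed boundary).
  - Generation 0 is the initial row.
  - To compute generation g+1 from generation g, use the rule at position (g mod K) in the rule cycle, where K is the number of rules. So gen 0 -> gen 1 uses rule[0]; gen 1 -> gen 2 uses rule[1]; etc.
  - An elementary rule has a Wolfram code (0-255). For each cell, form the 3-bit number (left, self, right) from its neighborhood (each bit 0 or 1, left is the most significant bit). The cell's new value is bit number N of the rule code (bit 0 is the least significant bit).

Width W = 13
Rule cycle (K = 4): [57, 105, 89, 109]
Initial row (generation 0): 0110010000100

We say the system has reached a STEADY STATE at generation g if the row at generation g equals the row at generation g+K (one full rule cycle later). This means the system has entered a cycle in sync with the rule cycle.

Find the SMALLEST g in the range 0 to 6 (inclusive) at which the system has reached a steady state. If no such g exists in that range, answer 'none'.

Answer: 5

Derivation:
Gen 0: 0110010000100
Gen 1 (rule 57): 0101001110011
Gen 2 (rule 105): 0010001010011
Gen 3 (rule 89): 1001100001011
Gen 4 (rule 109): 1001101101111
Gen 5 (rule 57): 0101011011000
Gen 6 (rule 105): 0010111111011
Gen 7 (rule 89): 1000100001011
Gen 8 (rule 109): 1010101101111
Gen 9 (rule 57): 0101011011000
Gen 10 (rule 105): 0010111111011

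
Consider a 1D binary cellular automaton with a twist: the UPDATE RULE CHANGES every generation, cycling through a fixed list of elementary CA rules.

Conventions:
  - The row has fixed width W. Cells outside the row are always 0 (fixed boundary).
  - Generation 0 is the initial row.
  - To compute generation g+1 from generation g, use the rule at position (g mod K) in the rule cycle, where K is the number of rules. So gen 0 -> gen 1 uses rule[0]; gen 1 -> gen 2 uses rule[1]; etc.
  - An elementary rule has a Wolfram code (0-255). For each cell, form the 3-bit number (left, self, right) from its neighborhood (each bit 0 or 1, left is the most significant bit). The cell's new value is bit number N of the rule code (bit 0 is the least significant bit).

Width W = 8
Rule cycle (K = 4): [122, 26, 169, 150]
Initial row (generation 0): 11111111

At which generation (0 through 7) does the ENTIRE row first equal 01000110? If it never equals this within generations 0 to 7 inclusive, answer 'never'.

Gen 0: 11111111
Gen 1 (rule 122): 10000001
Gen 2 (rule 26): 01000010
Gen 3 (rule 169): 00011000
Gen 4 (rule 150): 00100100
Gen 5 (rule 122): 01011010
Gen 6 (rule 26): 10010001
Gen 7 (rule 169): 00000100

Answer: never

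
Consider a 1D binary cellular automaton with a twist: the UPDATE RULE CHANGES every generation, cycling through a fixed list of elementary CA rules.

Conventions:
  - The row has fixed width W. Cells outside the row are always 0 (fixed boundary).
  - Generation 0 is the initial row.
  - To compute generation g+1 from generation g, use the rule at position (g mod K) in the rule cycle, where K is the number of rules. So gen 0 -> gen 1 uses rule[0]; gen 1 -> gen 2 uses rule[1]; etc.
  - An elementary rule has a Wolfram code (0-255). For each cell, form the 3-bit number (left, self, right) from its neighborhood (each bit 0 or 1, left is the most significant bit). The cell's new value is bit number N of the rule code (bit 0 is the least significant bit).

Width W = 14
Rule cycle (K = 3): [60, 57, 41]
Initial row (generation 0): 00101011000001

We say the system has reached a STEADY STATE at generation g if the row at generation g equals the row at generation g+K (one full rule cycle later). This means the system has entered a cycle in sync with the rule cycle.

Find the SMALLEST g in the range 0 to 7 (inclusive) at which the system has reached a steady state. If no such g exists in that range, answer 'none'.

Answer: none

Derivation:
Gen 0: 00101011000001
Gen 1 (rule 60): 00111110100001
Gen 2 (rule 57): 10100001011100
Gen 3 (rule 41): 01001100110001
Gen 4 (rule 60): 01101010101001
Gen 5 (rule 57): 01010101010100
Gen 6 (rule 41): 00101010101001
Gen 7 (rule 60): 00111111111101
Gen 8 (rule 57): 10100000000010
Gen 9 (rule 41): 01001111111000
Gen 10 (rule 60): 01101000000100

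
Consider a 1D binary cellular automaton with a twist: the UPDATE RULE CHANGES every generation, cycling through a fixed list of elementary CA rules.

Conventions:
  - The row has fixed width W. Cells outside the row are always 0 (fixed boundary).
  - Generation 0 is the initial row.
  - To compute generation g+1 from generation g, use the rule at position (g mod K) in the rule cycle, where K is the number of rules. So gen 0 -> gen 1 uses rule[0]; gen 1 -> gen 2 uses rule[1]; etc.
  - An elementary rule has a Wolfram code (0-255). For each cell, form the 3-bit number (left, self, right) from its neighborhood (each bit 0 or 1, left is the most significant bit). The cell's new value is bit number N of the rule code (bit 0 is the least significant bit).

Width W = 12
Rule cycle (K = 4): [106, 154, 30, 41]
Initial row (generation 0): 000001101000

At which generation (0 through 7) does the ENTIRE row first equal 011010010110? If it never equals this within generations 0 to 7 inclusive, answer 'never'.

Answer: never

Derivation:
Gen 0: 000001101000
Gen 1 (rule 106): 000011110000
Gen 2 (rule 154): 000111101000
Gen 3 (rule 30): 001100001100
Gen 4 (rule 41): 101001101001
Gen 5 (rule 106): 010011110010
Gen 6 (rule 154): 101111101101
Gen 7 (rule 30): 101000001001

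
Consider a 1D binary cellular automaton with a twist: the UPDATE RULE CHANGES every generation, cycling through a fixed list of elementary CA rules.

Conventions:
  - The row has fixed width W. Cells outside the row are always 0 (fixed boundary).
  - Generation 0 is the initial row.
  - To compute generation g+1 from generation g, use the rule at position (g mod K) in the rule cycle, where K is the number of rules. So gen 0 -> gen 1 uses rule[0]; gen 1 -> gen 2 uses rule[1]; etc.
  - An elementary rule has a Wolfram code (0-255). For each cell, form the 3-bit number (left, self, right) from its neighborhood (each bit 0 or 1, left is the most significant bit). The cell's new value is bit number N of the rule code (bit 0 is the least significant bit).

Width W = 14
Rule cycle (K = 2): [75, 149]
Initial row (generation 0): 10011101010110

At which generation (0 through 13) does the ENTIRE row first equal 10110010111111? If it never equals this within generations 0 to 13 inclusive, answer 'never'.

Gen 0: 10011101010110
Gen 1 (rule 75): 00110100000110
Gen 2 (rule 149): 10000111110001
Gen 3 (rule 75): 00111100010110
Gen 4 (rule 149): 10011011010001
Gen 5 (rule 75): 00111011000110
Gen 6 (rule 149): 10010000110001
Gen 7 (rule 75): 00100111110110
Gen 8 (rule 149): 10110011100001
Gen 9 (rule 75): 00110110101110
Gen 10 (rule 149): 10000000100101
Gen 11 (rule 75): 00111111001000
Gen 12 (rule 149): 10011110101111
Gen 13 (rule 75): 00110010001001

Answer: never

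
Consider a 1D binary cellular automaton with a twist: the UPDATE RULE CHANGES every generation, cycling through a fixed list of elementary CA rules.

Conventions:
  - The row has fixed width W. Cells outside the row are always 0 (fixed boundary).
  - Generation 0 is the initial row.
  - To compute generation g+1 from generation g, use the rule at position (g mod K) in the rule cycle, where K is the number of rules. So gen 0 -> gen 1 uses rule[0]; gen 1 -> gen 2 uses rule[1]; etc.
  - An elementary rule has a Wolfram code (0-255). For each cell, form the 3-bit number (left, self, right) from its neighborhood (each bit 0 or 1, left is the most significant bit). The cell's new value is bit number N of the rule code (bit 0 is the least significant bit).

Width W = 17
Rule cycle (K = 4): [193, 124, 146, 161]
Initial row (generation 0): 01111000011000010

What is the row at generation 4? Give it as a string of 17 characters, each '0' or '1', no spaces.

Answer: 00010010010010100

Derivation:
Gen 0: 01111000011000010
Gen 1 (rule 193): 00111011001011000
Gen 2 (rule 124): 00101111101111100
Gen 3 (rule 146): 01000111000111010
Gen 4 (rule 161): 00010010010010100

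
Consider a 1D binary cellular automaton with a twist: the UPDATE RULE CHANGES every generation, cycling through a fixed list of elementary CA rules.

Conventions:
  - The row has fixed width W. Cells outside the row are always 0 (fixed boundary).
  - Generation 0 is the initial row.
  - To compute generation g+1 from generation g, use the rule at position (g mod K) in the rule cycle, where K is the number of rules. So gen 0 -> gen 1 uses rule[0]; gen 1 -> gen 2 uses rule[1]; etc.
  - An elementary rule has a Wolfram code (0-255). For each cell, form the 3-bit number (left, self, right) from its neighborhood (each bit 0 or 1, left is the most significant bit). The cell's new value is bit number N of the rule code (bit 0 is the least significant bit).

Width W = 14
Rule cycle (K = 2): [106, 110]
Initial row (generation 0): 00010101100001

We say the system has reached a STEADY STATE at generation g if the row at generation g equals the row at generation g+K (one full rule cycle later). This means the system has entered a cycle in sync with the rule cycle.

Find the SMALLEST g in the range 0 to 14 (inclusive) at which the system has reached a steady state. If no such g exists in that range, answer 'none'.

Answer: none

Derivation:
Gen 0: 00010101100001
Gen 1 (rule 106): 00101011100010
Gen 2 (rule 110): 01111110100110
Gen 3 (rule 106): 11000011001110
Gen 4 (rule 110): 11000111011010
Gen 5 (rule 106): 11001101111100
Gen 6 (rule 110): 11011111000100
Gen 7 (rule 106): 11110001001000
Gen 8 (rule 110): 10010011011000
Gen 9 (rule 106): 00100111111000
Gen 10 (rule 110): 01101100001000
Gen 11 (rule 106): 11111100010000
Gen 12 (rule 110): 10000100110000
Gen 13 (rule 106): 00001001110000
Gen 14 (rule 110): 00011011010000
Gen 15 (rule 106): 00111111100000
Gen 16 (rule 110): 01100000100000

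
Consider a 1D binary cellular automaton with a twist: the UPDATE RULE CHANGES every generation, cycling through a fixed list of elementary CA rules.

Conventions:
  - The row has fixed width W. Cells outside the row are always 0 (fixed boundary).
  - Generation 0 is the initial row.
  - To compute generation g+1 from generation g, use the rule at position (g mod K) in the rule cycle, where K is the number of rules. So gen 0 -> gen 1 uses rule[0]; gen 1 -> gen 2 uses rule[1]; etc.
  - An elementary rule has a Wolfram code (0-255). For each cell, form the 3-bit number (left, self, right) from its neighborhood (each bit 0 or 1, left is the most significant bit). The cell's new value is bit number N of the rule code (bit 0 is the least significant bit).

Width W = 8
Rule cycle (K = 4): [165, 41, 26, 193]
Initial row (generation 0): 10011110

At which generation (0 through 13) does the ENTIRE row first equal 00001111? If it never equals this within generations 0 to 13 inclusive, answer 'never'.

Gen 0: 10011110
Gen 1 (rule 165): 10001100
Gen 2 (rule 41): 00101001
Gen 3 (rule 26): 01000110
Gen 4 (rule 193): 00010010
Gen 5 (rule 165): 11010010
Gen 6 (rule 41): 10100000
Gen 7 (rule 26): 00010000
Gen 8 (rule 193): 11000111
Gen 9 (rule 165): 00010010
Gen 10 (rule 41): 11000000
Gen 11 (rule 26): 10100000
Gen 12 (rule 193): 00001111
Gen 13 (rule 165): 11100110

Answer: 12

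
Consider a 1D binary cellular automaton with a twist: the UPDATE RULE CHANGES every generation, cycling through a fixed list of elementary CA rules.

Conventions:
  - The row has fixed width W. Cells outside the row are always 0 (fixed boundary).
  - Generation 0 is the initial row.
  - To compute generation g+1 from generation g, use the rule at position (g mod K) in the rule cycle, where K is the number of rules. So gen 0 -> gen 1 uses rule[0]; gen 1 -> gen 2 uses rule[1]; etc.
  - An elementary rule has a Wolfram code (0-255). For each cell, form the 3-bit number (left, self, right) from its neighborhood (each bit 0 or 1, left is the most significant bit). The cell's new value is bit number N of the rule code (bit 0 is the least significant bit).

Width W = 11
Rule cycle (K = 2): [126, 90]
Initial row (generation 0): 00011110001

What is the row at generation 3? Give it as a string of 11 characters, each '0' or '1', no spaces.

Gen 0: 00011110001
Gen 1 (rule 126): 00110011011
Gen 2 (rule 90): 01111111011
Gen 3 (rule 126): 11000001111

Answer: 11000001111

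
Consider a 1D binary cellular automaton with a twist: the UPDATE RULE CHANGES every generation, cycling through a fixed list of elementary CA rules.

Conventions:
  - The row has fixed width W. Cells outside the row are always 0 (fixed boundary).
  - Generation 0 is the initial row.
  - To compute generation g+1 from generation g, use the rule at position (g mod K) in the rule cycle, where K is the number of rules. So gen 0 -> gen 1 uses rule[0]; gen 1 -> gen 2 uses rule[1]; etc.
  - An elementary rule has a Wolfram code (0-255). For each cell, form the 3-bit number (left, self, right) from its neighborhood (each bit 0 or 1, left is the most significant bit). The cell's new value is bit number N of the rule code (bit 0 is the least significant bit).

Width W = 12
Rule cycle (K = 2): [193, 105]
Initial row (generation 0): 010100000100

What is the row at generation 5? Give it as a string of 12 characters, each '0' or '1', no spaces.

Gen 0: 010100000100
Gen 1 (rule 193): 000001110001
Gen 2 (rule 105): 111101010100
Gen 3 (rule 193): 011100000001
Gen 4 (rule 105): 010101111100
Gen 5 (rule 193): 000000111101

Answer: 000000111101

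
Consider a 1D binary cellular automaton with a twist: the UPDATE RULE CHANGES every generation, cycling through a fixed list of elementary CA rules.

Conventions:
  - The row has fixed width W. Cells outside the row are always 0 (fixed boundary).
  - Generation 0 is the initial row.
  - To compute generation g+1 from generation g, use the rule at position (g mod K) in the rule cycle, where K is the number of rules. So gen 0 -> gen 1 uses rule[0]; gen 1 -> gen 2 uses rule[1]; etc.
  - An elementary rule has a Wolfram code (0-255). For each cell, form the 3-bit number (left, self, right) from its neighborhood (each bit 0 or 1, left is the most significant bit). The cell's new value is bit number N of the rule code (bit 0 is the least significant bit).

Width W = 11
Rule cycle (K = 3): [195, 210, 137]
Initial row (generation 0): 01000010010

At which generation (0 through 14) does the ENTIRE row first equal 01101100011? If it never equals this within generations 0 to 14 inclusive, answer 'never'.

Answer: 14

Derivation:
Gen 0: 01000010010
Gen 1 (rule 195): 10011100100
Gen 2 (rule 210): 01101111010
Gen 3 (rule 137): 01001110000
Gen 4 (rule 195): 10010110111
Gen 5 (rule 210): 01100010011
Gen 6 (rule 137): 01001000010
Gen 7 (rule 195): 10010011100
Gen 8 (rule 210): 01101101110
Gen 9 (rule 137): 01001001100
Gen 10 (rule 195): 10010010101
Gen 11 (rule 210): 01101100000
Gen 12 (rule 137): 01001001111
Gen 13 (rule 195): 10010010111
Gen 14 (rule 210): 01101100011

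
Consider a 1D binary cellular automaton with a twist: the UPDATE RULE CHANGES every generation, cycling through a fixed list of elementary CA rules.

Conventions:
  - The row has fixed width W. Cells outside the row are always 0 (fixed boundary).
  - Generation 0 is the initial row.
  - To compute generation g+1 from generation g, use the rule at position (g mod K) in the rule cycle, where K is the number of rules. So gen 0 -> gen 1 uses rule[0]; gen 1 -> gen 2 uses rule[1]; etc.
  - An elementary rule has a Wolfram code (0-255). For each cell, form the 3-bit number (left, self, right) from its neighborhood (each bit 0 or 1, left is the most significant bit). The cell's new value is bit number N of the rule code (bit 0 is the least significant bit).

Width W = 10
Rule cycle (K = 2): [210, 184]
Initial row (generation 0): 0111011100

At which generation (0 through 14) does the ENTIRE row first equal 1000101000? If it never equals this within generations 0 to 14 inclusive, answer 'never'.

Answer: 13

Derivation:
Gen 0: 0111011100
Gen 1 (rule 210): 1011001110
Gen 2 (rule 184): 0110101101
Gen 3 (rule 210): 1010000100
Gen 4 (rule 184): 0101000010
Gen 5 (rule 210): 1000100101
Gen 6 (rule 184): 0100010010
Gen 7 (rule 210): 1010101101
Gen 8 (rule 184): 0101011010
Gen 9 (rule 210): 1000001001
Gen 10 (rule 184): 0100000100
Gen 11 (rule 210): 1010001010
Gen 12 (rule 184): 0101000101
Gen 13 (rule 210): 1000101000
Gen 14 (rule 184): 0100010100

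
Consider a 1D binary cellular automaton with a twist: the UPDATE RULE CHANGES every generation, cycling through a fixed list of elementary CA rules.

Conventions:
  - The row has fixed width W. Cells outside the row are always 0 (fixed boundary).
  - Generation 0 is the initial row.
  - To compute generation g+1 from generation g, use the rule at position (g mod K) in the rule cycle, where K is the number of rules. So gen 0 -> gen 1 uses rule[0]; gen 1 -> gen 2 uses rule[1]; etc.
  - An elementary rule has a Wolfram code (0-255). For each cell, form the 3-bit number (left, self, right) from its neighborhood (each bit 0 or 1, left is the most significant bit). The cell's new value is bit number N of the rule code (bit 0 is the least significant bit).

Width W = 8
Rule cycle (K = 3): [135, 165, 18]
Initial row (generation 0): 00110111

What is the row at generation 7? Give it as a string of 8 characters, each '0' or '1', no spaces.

Answer: 10111111

Derivation:
Gen 0: 00110111
Gen 1 (rule 135): 11000010
Gen 2 (rule 165): 00011010
Gen 3 (rule 18): 00100001
Gen 4 (rule 135): 11101111
Gen 5 (rule 165): 01010110
Gen 6 (rule 18): 10000001
Gen 7 (rule 135): 10111111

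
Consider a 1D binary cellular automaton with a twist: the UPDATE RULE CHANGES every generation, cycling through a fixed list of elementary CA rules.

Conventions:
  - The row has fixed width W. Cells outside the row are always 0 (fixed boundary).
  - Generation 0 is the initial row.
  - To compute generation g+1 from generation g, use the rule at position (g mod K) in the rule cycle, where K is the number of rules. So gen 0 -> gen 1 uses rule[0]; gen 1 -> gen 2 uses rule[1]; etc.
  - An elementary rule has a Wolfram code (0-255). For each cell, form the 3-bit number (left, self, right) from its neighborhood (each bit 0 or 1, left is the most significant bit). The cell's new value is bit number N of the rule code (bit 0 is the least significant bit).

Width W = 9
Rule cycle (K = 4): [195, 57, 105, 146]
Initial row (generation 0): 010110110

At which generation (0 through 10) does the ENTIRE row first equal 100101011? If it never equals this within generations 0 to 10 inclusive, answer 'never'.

Gen 0: 010110110
Gen 1 (rule 195): 100010010
Gen 2 (rule 57): 011001001
Gen 3 (rule 105): 011000000
Gen 4 (rule 146): 100100000
Gen 5 (rule 195): 001001111
Gen 6 (rule 57): 100101000
Gen 7 (rule 105): 000010011
Gen 8 (rule 146): 000101100
Gen 9 (rule 195): 111000101
Gen 10 (rule 57): 100110010

Answer: never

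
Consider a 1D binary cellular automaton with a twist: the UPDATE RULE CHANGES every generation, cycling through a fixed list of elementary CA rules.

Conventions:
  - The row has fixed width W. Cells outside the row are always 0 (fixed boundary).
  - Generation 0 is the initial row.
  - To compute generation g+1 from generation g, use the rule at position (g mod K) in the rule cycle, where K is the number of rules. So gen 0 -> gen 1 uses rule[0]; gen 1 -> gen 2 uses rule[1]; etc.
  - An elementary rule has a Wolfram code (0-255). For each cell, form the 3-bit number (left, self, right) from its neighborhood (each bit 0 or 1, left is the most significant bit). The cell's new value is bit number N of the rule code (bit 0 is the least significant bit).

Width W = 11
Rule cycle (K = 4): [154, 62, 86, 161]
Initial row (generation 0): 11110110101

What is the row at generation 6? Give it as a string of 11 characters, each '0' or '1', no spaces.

Gen 0: 11110110101
Gen 1 (rule 154): 11100100000
Gen 2 (rule 62): 10011110000
Gen 3 (rule 86): 11100011000
Gen 4 (rule 161): 01001000011
Gen 5 (rule 154): 10110100110
Gen 6 (rule 62): 11101111101

Answer: 11101111101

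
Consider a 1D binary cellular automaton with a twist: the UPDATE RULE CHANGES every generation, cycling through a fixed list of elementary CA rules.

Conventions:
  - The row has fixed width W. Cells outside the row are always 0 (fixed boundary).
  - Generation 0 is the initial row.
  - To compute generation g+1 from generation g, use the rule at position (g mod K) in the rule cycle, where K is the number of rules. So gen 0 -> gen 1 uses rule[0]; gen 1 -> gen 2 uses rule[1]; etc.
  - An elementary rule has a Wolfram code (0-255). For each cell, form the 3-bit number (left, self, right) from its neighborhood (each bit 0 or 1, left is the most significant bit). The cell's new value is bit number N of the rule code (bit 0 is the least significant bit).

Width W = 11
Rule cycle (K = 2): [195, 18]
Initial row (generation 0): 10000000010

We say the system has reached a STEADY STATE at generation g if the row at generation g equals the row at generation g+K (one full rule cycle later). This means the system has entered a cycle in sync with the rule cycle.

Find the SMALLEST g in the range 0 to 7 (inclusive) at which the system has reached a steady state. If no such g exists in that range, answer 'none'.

Answer: 6

Derivation:
Gen 0: 10000000010
Gen 1 (rule 195): 00111111100
Gen 2 (rule 18): 01000000010
Gen 3 (rule 195): 10011111100
Gen 4 (rule 18): 01100000010
Gen 5 (rule 195): 10101111100
Gen 6 (rule 18): 00000000010
Gen 7 (rule 195): 11111111100
Gen 8 (rule 18): 00000000010
Gen 9 (rule 195): 11111111100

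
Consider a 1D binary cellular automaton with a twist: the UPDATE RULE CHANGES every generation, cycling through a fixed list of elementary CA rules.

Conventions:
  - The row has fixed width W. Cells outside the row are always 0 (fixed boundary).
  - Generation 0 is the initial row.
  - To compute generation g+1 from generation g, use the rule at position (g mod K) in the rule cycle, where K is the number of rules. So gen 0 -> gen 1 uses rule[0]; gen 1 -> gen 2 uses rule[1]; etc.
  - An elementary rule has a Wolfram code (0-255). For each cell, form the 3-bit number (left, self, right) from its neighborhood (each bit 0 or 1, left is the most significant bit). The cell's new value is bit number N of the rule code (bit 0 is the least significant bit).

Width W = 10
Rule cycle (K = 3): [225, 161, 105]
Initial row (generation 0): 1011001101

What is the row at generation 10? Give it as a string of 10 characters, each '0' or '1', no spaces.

Answer: 0111100001

Derivation:
Gen 0: 1011001101
Gen 1 (rule 225): 0101000110
Gen 2 (rule 161): 0010010000
Gen 3 (rule 105): 1000000111
Gen 4 (rule 225): 0011110011
Gen 5 (rule 161): 1001100000
Gen 6 (rule 105): 0001101111
Gen 7 (rule 225): 1100110111
Gen 8 (rule 161): 0000001010
Gen 9 (rule 105): 1111100100
Gen 10 (rule 225): 0111100001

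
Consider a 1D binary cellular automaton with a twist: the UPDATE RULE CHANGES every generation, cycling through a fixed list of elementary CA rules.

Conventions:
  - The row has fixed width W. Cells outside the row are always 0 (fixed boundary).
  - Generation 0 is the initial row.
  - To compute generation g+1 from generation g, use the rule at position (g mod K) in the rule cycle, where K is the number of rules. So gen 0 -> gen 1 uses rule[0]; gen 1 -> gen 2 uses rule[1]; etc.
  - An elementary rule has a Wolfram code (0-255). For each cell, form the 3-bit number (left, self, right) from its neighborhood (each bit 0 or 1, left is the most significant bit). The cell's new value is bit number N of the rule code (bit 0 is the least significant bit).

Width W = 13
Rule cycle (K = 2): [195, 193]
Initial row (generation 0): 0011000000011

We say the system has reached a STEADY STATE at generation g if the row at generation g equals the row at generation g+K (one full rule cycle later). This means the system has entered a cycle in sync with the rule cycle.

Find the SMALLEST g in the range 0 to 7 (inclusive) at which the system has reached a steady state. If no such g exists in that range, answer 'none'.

Answer: none

Derivation:
Gen 0: 0011000000011
Gen 1 (rule 195): 1101011111101
Gen 2 (rule 193): 0100001111100
Gen 3 (rule 195): 1001110111101
Gen 4 (rule 193): 0000110011100
Gen 5 (rule 195): 1111010101101
Gen 6 (rule 193): 0111000000100
Gen 7 (rule 195): 1011011111001
Gen 8 (rule 193): 0001001111000
Gen 9 (rule 195): 1110010111011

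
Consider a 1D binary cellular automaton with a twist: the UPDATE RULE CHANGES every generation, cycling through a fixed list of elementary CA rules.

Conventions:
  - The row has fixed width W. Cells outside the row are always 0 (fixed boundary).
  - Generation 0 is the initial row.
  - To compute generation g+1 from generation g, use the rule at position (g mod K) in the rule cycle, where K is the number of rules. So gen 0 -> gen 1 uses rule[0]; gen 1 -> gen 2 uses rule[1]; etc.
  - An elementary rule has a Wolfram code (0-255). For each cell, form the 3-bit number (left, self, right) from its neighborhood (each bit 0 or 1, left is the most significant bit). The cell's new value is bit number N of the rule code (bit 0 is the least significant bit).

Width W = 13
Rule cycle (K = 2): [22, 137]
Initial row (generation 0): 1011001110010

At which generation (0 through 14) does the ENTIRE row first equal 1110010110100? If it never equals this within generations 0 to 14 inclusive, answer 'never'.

Answer: never

Derivation:
Gen 0: 1011001110010
Gen 1 (rule 22): 1000110001111
Gen 2 (rule 137): 0010100101110
Gen 3 (rule 22): 0110111100001
Gen 4 (rule 137): 0100111001100
Gen 5 (rule 22): 1111000110010
Gen 6 (rule 137): 1110010100000
Gen 7 (rule 22): 0001110110000
Gen 8 (rule 137): 1101100100111
Gen 9 (rule 22): 0000011111000
Gen 10 (rule 137): 1111011110011
Gen 11 (rule 22): 0000000001100
Gen 12 (rule 137): 1111111101001
Gen 13 (rule 22): 0000000001111
Gen 14 (rule 137): 1111111101110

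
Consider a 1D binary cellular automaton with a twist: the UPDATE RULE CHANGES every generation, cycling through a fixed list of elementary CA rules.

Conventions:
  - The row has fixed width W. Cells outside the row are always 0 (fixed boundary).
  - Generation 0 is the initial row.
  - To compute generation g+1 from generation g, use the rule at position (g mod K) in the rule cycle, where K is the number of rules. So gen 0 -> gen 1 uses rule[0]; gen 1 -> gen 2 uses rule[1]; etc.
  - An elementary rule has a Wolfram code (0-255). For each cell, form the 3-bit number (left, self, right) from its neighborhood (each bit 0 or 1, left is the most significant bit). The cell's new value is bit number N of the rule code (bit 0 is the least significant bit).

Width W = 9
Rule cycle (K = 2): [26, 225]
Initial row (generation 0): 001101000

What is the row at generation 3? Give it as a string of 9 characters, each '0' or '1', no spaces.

Answer: 010001010

Derivation:
Gen 0: 001101000
Gen 1 (rule 26): 011000100
Gen 2 (rule 225): 001010001
Gen 3 (rule 26): 010001010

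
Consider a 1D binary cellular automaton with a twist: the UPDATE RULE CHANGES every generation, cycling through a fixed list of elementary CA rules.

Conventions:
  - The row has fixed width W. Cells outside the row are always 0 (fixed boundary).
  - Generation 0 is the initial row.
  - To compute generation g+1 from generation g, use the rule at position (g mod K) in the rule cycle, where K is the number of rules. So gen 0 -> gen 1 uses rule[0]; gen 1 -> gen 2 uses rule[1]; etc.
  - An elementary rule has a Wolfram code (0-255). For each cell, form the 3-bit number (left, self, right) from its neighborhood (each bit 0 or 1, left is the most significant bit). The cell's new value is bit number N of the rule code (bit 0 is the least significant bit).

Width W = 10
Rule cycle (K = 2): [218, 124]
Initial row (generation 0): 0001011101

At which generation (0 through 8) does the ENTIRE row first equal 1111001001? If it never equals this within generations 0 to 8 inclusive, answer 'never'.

Answer: never

Derivation:
Gen 0: 0001011101
Gen 1 (rule 218): 0010011100
Gen 2 (rule 124): 0011010110
Gen 3 (rule 218): 0111000111
Gen 4 (rule 124): 0101100101
Gen 5 (rule 218): 1001111000
Gen 6 (rule 124): 1101001100
Gen 7 (rule 218): 1100111110
Gen 8 (rule 124): 1110100011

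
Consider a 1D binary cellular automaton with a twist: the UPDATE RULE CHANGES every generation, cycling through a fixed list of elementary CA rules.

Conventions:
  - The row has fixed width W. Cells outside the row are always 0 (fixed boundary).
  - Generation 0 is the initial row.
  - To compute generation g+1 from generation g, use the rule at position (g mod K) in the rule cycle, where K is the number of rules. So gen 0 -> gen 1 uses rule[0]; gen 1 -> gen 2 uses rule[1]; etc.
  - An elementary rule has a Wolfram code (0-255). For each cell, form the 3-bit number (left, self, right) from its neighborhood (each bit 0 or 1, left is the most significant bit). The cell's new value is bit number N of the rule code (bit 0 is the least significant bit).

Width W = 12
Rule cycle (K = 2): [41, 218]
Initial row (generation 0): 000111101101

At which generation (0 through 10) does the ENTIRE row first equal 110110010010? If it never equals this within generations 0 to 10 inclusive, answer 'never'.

Answer: never

Derivation:
Gen 0: 000111101101
Gen 1 (rule 41): 110100011010
Gen 2 (rule 218): 110010111001
Gen 3 (rule 41): 100001100000
Gen 4 (rule 218): 010011110000
Gen 5 (rule 41): 000010000111
Gen 6 (rule 218): 000101001111
Gen 7 (rule 41): 110010001000
Gen 8 (rule 218): 111101010100
Gen 9 (rule 41): 100010101001
Gen 10 (rule 218): 010100000110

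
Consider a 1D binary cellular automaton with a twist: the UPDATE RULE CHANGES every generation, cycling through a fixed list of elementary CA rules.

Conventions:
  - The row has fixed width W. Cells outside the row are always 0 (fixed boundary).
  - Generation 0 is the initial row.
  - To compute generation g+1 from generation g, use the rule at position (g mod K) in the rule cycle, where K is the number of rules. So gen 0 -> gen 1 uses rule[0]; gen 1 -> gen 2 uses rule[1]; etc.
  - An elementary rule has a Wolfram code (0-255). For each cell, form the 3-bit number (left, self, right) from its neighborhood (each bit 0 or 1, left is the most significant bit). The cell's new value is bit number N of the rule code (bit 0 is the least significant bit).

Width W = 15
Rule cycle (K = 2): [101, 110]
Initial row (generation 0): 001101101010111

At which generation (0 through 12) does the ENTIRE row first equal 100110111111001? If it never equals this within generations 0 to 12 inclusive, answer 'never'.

Answer: 1

Derivation:
Gen 0: 001101101010111
Gen 1 (rule 101): 100110111111001
Gen 2 (rule 110): 101111100001011
Gen 3 (rule 101): 110000101101101
Gen 4 (rule 110): 110001111111111
Gen 5 (rule 101): 010100000000001
Gen 6 (rule 110): 111100000000011
Gen 7 (rule 101): 000101111111001
Gen 8 (rule 110): 001111000001011
Gen 9 (rule 101): 100001011101101
Gen 10 (rule 110): 100011110111111
Gen 11 (rule 101): 101000011000001
Gen 12 (rule 110): 111000111000011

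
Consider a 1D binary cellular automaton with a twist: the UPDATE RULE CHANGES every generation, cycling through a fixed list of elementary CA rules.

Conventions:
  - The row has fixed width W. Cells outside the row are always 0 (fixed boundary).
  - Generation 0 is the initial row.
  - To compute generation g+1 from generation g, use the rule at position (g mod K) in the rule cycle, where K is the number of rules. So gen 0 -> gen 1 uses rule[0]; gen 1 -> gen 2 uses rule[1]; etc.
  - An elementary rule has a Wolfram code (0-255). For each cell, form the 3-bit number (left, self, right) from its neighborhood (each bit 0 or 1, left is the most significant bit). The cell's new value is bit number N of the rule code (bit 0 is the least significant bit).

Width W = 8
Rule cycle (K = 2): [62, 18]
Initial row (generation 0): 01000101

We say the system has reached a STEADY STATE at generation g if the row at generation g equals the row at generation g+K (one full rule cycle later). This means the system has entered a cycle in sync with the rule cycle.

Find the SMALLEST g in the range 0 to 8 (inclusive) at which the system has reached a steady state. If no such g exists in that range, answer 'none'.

Answer: 2

Derivation:
Gen 0: 01000101
Gen 1 (rule 62): 11101111
Gen 2 (rule 18): 00000000
Gen 3 (rule 62): 00000000
Gen 4 (rule 18): 00000000
Gen 5 (rule 62): 00000000
Gen 6 (rule 18): 00000000
Gen 7 (rule 62): 00000000
Gen 8 (rule 18): 00000000
Gen 9 (rule 62): 00000000
Gen 10 (rule 18): 00000000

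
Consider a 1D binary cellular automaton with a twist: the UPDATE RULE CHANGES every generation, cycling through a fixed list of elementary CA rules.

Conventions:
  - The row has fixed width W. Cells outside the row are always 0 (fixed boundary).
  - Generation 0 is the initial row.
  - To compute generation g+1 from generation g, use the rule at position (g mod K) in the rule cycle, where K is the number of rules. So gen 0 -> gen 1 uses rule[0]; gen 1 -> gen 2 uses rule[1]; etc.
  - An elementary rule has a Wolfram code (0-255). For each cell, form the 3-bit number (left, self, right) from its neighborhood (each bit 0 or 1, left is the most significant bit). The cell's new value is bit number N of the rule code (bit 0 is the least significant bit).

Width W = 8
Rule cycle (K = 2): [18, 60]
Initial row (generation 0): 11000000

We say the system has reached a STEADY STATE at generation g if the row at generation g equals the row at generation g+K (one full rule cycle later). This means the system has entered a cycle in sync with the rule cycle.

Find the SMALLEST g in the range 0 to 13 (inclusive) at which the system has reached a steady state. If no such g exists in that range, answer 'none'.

Gen 0: 11000000
Gen 1 (rule 18): 00100000
Gen 2 (rule 60): 00110000
Gen 3 (rule 18): 01001000
Gen 4 (rule 60): 01101100
Gen 5 (rule 18): 10000010
Gen 6 (rule 60): 11000011
Gen 7 (rule 18): 00100100
Gen 8 (rule 60): 00110110
Gen 9 (rule 18): 01000001
Gen 10 (rule 60): 01100001
Gen 11 (rule 18): 10010010
Gen 12 (rule 60): 11011011
Gen 13 (rule 18): 00000000
Gen 14 (rule 60): 00000000
Gen 15 (rule 18): 00000000

Answer: 13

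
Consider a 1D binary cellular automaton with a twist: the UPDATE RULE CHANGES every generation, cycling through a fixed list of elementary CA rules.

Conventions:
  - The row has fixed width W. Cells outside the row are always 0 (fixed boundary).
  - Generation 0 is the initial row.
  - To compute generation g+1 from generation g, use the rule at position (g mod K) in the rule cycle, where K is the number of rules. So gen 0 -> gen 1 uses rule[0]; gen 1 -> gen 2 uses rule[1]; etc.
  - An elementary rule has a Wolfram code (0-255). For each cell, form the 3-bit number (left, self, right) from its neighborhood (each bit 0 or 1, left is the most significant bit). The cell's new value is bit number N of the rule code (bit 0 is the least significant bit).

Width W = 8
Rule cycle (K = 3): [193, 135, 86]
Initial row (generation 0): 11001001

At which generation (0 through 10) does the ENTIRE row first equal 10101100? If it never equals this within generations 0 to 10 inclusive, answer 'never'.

Answer: never

Derivation:
Gen 0: 11001001
Gen 1 (rule 193): 01000000
Gen 2 (rule 135): 11011111
Gen 3 (rule 86): 01000001
Gen 4 (rule 193): 00011100
Gen 5 (rule 135): 11101001
Gen 6 (rule 86): 00101111
Gen 7 (rule 193): 10000111
Gen 8 (rule 135): 10111010
Gen 9 (rule 86): 10001011
Gen 10 (rule 193): 00100001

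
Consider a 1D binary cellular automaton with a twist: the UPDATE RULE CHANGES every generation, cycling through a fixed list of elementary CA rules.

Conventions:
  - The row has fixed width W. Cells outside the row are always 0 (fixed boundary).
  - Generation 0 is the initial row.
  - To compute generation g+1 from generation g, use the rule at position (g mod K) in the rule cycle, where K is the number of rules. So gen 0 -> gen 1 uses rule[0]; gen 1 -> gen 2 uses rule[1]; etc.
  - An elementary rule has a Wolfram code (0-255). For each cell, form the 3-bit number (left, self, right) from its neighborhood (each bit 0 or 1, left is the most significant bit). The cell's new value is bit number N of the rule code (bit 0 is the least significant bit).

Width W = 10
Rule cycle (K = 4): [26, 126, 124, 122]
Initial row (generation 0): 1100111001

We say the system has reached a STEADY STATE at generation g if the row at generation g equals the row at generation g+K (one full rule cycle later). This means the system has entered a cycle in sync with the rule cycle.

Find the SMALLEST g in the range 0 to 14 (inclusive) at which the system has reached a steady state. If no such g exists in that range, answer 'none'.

Answer: 12

Derivation:
Gen 0: 1100111001
Gen 1 (rule 26): 1011100110
Gen 2 (rule 126): 1110111111
Gen 3 (rule 124): 1011100001
Gen 4 (rule 122): 0110110010
Gen 5 (rule 26): 1100101101
Gen 6 (rule 126): 1111111111
Gen 7 (rule 124): 1000000001
Gen 8 (rule 122): 0100000010
Gen 9 (rule 26): 1010000101
Gen 10 (rule 126): 1111001111
Gen 11 (rule 124): 1001101001
Gen 12 (rule 122): 0111110110
Gen 13 (rule 26): 1100000101
Gen 14 (rule 126): 1110001111
Gen 15 (rule 124): 1011001001
Gen 16 (rule 122): 0111110110
Gen 17 (rule 26): 1100000101
Gen 18 (rule 126): 1110001111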